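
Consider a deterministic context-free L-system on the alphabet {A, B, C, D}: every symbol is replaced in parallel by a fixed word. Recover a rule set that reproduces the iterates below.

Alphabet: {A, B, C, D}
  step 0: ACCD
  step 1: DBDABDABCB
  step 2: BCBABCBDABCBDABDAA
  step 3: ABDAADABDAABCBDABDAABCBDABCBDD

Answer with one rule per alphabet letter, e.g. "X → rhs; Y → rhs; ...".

  step 2 ⇒ step 3: BCBABCBDABCBDABDAA ⇒ A·BDA·A·D·A·BDA·A·BCB·D·A·BDA·A·BCB·D·A·BCB·D·D
    A ↦ D
    B ↦ A
    C ↦ BDA
    D ↦ BCB

A->D, B->A, C->BDA, D->BCB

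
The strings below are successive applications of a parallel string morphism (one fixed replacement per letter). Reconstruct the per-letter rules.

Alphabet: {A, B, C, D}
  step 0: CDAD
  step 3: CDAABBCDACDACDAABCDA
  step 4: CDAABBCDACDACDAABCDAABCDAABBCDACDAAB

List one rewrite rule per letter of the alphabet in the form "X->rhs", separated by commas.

  step 3 ⇒ step 4: CDAABBCDACDACDAABCDA ⇒ CDA·A·B·B·CDA·CDA·CDA·A·B·CDA·A·B·CDA·A·B·B·CDA·CDA·A·B
    A ↦ B
    B ↦ CDA
    C ↦ CDA
    D ↦ A

A->B, B->CDA, C->CDA, D->A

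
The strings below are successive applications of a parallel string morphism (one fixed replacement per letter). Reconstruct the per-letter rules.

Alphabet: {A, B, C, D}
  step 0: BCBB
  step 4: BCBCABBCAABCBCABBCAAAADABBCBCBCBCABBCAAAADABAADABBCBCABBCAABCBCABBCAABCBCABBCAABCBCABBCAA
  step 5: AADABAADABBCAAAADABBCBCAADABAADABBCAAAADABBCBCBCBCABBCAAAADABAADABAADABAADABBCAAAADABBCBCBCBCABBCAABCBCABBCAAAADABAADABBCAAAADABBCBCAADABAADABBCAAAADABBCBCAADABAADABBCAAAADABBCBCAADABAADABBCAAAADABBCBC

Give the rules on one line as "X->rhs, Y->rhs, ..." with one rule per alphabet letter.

  step 4 ⇒ step 5: BCBCABBCAABCBCABBCAAAADABBCBCBCBCABBCAAAADABAADABBCBCABBCAABCBCABBCAABCBCABBCAABCBCABBCAA ⇒ AA·DAB·AA·DAB·BC·AA·AA·DAB·BC·BC·AA·DAB·AA·DAB·BC·AA·AA·DAB·BC·BC·BC·BC·AB·BC·AA·AA·DAB·AA·DAB·AA·DAB·AA·DAB·BC·AA·AA·DAB·BC·BC·BC·BC·AB·BC·AA·BC·BC·AB·BC·AA·AA·DAB·AA·DAB·BC·AA·AA·DAB·BC·BC·AA·DAB·AA·DAB·BC·AA·AA·DAB·BC·BC·AA·DAB·AA·DAB·BC·AA·AA·DAB·BC·BC·AA·DAB·AA·DAB·BC·AA·AA·DAB·BC·BC
    A ↦ BC
    B ↦ AA
    C ↦ DAB
    D ↦ AB

A->BC, B->AA, C->DAB, D->AB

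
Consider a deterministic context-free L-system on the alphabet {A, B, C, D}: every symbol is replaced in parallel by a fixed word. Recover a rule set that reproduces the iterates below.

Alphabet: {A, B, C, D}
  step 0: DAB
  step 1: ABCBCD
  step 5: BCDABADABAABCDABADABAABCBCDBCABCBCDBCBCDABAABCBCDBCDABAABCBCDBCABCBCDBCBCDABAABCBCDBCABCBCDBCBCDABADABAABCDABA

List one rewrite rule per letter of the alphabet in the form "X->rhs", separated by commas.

A->BC, B->D, C->ABA, D->ABC

  step 0 ⇒ step 1: DAB ⇒ ABC·BC·D
    A ↦ BC
    B ↦ D
    D ↦ ABC
    C ↦ ABA  (constrained at step 1)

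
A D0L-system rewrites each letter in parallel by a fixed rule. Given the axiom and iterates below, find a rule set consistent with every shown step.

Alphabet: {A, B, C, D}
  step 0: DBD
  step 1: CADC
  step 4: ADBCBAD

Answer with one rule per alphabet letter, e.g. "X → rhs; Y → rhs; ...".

A->B, B->AD, C->A, D->C

  step 0 ⇒ step 1: DBD ⇒ C·AD·C
    B ↦ AD
    D ↦ C
    A ↦ B  (constrained at step 1)
    C ↦ A  (constrained at step 1)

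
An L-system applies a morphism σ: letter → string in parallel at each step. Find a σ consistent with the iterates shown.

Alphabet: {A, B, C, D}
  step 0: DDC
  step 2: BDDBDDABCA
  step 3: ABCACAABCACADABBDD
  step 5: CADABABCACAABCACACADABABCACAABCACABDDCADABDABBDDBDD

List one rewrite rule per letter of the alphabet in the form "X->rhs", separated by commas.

A->D, B->AB, C->BD, D->CA

  step 2 ⇒ step 3: BDDBDDABCA ⇒ AB·CA·CA·AB·CA·CA·D·AB·BD·D
    A ↦ D
    B ↦ AB
    C ↦ BD
    D ↦ CA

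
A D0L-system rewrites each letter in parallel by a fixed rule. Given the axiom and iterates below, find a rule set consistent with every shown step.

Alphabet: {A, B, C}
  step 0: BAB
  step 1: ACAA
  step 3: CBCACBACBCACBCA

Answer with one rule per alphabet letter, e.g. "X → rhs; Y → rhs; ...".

A->CA, B->A, C->CB

  step 0 ⇒ step 1: BAB ⇒ A·CA·A
    A ↦ CA
    B ↦ A
    C ↦ CB  (constrained at step 1)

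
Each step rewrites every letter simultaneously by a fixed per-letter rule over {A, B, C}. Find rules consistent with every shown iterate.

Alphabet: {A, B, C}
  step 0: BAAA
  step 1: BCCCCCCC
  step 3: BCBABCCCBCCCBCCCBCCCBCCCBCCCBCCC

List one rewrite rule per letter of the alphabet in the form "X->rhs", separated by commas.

  step 0 ⇒ step 1: BAAA ⇒ BC·CC·CC·CC
    A ↦ CC
    B ↦ BC
    C ↦ BA  (constrained at step 1)

A->CC, B->BC, C->BA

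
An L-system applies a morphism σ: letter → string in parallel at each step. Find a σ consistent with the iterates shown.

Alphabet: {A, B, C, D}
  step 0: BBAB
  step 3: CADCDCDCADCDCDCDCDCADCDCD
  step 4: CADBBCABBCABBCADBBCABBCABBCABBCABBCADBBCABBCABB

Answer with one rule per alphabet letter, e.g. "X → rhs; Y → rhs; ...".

  step 3 ⇒ step 4: CADCDCDCADCDCDCDCDCADCDCD ⇒ CA·D·BB·CA·BB·CA·BB·CA·D·BB·CA·BB·CA·BB·CA·BB·CA·BB·CA·D·BB·CA·BB·CA·BB
    A ↦ D
    C ↦ CA
    D ↦ BB
    B ↦ CD  (constrained at step 0)

A->D, B->CD, C->CA, D->BB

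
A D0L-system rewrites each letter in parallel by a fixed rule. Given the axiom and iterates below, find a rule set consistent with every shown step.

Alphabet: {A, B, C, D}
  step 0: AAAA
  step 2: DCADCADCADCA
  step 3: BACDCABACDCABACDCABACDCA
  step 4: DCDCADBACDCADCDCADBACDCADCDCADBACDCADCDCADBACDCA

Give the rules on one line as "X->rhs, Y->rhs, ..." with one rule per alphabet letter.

A->CA, B->DCD, C->D, D->BAC

  step 3 ⇒ step 4: BACDCABACDCABACDCABACDCA ⇒ DCD·CA·D·BAC·D·CA·DCD·CA·D·BAC·D·CA·DCD·CA·D·BAC·D·CA·DCD·CA·D·BAC·D·CA
    A ↦ CA
    B ↦ DCD
    C ↦ D
    D ↦ BAC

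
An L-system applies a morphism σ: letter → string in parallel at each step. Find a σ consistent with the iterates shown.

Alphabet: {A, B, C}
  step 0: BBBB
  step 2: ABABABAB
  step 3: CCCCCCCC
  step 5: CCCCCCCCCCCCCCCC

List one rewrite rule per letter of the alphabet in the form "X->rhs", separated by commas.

  step 2 ⇒ step 3: ABABABAB ⇒ C·C·C·C·C·C·C·C
    A ↦ C
    B ↦ C
    C ↦ AB  (constrained at step 3)

A->C, B->C, C->AB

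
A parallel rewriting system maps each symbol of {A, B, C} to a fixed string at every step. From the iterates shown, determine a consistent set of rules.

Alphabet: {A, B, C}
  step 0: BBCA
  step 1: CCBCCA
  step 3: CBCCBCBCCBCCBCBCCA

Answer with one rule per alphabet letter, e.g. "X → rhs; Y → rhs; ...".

  step 0 ⇒ step 1: BBCA ⇒ C·C·BC·CA
    A ↦ CA
    B ↦ C
    C ↦ BC

A->CA, B->C, C->BC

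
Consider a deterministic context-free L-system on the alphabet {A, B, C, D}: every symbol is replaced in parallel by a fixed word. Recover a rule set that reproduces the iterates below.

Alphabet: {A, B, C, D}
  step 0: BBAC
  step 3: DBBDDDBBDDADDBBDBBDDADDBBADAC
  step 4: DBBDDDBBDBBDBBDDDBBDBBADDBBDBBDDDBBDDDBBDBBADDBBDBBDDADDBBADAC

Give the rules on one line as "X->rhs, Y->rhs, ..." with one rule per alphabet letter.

A->AD, B->D, C->AC, D->DBB

  step 3 ⇒ step 4: DBBDDDBBDDADDBBDBBDDADDBBADAC ⇒ DBB·D·D·DBB·DBB·DBB·D·D·DBB·DBB·AD·DBB·DBB·D·D·DBB·D·D·DBB·DBB·AD·DBB·DBB·D·D·AD·DBB·AD·AC
    A ↦ AD
    B ↦ D
    C ↦ AC
    D ↦ DBB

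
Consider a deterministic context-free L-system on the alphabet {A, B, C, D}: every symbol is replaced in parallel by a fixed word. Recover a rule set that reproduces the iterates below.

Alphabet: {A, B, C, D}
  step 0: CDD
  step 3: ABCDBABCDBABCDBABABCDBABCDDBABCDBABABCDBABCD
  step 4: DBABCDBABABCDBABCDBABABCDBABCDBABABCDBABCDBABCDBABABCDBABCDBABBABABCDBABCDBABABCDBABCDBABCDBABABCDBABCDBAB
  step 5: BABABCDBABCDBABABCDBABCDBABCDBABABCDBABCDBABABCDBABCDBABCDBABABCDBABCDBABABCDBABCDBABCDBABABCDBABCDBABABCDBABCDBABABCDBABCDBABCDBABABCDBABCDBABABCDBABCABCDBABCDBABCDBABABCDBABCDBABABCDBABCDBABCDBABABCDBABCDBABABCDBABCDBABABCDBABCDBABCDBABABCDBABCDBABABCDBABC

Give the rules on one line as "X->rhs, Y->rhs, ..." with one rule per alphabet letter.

  step 4 ⇒ step 5: DBABCDBABABCDBABCDBABABCDBABCDBABABCDBABCDBABCDBABABCDBABCDBABBABABCDBABCDBABABCDBABCDBABCDBABABCDBABCDBAB ⇒ BAB·ABC·DB·ABC·D·BAB·ABC·DB·ABC·DB·ABC·D·BAB·ABC·DB·ABC·D·BAB·ABC·DB·ABC·DB·ABC·D·BAB·ABC·DB·ABC·D·BAB·ABC·DB·ABC·DB·ABC·D·BAB·ABC·DB·ABC·D·BAB·ABC·DB·ABC·D·BAB·ABC·DB·ABC·DB·ABC·D·BAB·ABC·DB·ABC·D·BAB·ABC·DB·ABC·ABC·DB·ABC·DB·ABC·D·BAB·ABC·DB·ABC·D·BAB·ABC·DB·ABC·DB·ABC·D·BAB·ABC·DB·ABC·D·BAB·ABC·DB·ABC·D·BAB·ABC·DB·ABC·DB·ABC·D·BAB·ABC·DB·ABC·D·BAB·ABC·DB·ABC
    A ↦ DB
    B ↦ ABC
    C ↦ D
    D ↦ BAB

A->DB, B->ABC, C->D, D->BAB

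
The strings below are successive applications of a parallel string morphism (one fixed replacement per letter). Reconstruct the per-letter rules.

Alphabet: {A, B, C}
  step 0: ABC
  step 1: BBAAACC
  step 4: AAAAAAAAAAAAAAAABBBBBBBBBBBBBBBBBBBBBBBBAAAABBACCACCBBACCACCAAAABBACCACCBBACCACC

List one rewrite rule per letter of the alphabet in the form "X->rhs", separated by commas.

A->BB, B->AA, C->ACC

  step 0 ⇒ step 1: ABC ⇒ BB·AA·ACC
    A ↦ BB
    B ↦ AA
    C ↦ ACC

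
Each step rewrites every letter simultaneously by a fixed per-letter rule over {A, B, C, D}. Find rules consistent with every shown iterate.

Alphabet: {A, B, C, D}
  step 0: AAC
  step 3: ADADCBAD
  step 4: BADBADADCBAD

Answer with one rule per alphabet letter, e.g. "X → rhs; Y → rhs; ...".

A->B, B->C, C->AD, D->AD

  step 3 ⇒ step 4: ADADCBAD ⇒ B·AD·B·AD·AD·C·B·AD
    A ↦ B
    B ↦ C
    C ↦ AD
    D ↦ AD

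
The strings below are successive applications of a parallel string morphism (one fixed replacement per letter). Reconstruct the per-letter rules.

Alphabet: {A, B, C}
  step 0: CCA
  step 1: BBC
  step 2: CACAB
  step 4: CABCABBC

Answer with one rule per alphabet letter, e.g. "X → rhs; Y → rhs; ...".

A->C, B->CA, C->B

  step 1 ⇒ step 2: BBC ⇒ CA·CA·B
    B ↦ CA
    C ↦ B
  step 0 ⇒ step 1: CCA ⇒ B·B·C
    A ↦ C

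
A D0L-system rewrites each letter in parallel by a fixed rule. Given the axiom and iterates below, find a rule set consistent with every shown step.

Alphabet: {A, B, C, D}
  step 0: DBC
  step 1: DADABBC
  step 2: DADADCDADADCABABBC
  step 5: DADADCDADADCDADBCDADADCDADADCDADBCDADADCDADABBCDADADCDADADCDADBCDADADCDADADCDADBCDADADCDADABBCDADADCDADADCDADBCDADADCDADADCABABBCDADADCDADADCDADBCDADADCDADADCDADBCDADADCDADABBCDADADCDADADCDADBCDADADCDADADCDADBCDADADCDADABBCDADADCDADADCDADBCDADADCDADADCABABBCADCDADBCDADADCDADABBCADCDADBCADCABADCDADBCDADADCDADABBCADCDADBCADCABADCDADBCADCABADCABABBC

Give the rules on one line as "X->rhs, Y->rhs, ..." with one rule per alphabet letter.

  step 1 ⇒ step 2: DADABBC ⇒ DAD·ADC·DAD·ADC·AB·AB·BC
    A ↦ ADC
    B ↦ AB
    C ↦ BC
    D ↦ DAD

A->ADC, B->AB, C->BC, D->DAD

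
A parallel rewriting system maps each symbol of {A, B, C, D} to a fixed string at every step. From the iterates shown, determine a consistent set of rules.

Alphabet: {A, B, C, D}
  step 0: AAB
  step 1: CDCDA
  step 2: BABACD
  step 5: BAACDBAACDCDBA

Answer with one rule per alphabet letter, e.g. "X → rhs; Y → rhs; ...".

A->CD, B->A, C->B, D->A

  step 1 ⇒ step 2: CDCDA ⇒ B·A·B·A·CD
    A ↦ CD
    C ↦ B
    D ↦ A
  step 0 ⇒ step 1: AAB ⇒ CD·CD·A
    B ↦ A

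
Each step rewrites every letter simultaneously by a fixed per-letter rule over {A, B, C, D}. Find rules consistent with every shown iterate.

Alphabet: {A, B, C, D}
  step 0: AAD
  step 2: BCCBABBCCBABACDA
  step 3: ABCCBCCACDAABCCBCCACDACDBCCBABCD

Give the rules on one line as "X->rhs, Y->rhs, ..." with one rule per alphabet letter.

  step 2 ⇒ step 3: BCCBABBCCBABACDA ⇒ A·BCC·BCC·A·CD·A·A·BCC·BCC·A·CD·A·CD·BCC·BAB·CD
    A ↦ CD
    B ↦ A
    C ↦ BCC
    D ↦ BAB

A->CD, B->A, C->BCC, D->BAB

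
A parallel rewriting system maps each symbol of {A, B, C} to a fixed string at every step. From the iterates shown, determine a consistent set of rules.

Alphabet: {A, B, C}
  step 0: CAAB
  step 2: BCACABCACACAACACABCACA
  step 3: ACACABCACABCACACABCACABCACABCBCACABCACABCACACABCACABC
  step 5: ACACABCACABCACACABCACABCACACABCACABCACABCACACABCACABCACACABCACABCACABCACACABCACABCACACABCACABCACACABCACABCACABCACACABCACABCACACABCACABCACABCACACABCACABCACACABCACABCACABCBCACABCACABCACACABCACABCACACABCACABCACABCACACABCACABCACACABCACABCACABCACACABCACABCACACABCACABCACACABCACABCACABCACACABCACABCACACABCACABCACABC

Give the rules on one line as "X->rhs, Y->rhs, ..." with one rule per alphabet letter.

  step 2 ⇒ step 3: BCACABCACACAACACABCACA ⇒ AC·ACA·BC·ACA·BC·AC·ACA·BC·ACA·BC·ACA·BC·BC·ACA·BC·ACA·BC·AC·ACA·BC·ACA·BC
    A ↦ BC
    B ↦ AC
    C ↦ ACA

A->BC, B->AC, C->ACA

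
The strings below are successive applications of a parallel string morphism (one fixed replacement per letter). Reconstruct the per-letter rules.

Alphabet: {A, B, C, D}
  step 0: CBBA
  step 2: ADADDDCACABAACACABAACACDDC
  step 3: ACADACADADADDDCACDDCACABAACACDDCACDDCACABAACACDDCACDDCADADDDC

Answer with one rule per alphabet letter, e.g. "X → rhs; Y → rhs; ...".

A->AC, B->ABA, C->DDC, D->AD

  step 2 ⇒ step 3: ADADDDCACABAACACABAACACDDC ⇒ AC·AD·AC·AD·AD·AD·DDC·AC·DDC·AC·ABA·AC·AC·DDC·AC·DDC·AC·ABA·AC·AC·DDC·AC·DDC·AD·AD·DDC
    A ↦ AC
    B ↦ ABA
    C ↦ DDC
    D ↦ AD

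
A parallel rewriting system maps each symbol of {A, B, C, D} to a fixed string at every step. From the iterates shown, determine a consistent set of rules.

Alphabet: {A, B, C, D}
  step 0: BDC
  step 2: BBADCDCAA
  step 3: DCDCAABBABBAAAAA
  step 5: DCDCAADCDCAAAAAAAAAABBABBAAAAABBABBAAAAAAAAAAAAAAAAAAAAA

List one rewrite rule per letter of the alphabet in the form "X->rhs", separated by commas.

  step 2 ⇒ step 3: BBADCDCAA ⇒ DC·DC·AA·BB·A·BB·A·AA·AA
    A ↦ AA
    B ↦ DC
    C ↦ A
    D ↦ BB

A->AA, B->DC, C->A, D->BB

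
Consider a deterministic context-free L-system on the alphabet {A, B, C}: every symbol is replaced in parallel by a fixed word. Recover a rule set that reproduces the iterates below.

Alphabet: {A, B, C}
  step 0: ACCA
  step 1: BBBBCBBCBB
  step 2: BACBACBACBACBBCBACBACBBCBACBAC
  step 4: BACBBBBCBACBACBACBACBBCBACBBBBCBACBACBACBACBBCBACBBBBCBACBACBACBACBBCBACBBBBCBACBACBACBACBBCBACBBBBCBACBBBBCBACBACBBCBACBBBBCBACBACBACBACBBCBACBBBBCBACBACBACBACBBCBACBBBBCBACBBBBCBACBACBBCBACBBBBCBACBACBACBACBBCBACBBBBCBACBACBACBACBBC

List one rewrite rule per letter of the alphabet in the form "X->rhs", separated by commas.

  step 1 ⇒ step 2: BBBBCBBCBB ⇒ BAC·BAC·BAC·BAC·BBC·BAC·BAC·BBC·BAC·BAC
    B ↦ BAC
    C ↦ BBC
  step 0 ⇒ step 1: ACCA ⇒ BB·BBC·BBC·BB
    A ↦ BB

A->BB, B->BAC, C->BBC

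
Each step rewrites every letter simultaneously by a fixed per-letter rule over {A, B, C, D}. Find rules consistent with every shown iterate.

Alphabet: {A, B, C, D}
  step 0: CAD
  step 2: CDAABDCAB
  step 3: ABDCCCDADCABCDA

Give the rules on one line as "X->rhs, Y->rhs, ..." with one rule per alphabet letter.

  step 2 ⇒ step 3: CDAABDCAB ⇒ AB·DC·C·C·DA·DC·AB·C·DA
    A ↦ C
    B ↦ DA
    C ↦ AB
    D ↦ DC

A->C, B->DA, C->AB, D->DC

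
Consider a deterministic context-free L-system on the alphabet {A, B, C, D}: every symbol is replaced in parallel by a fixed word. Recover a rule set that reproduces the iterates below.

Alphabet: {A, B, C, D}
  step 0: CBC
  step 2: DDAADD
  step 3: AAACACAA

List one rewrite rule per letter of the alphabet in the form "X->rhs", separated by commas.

  step 2 ⇒ step 3: DDAADD ⇒ A·A·AC·AC·A·A
    A ↦ AC
    D ↦ A
    B ↦ DD  (constrained at step 0)
    C ↦ B  (constrained at step 0)

A->AC, B->DD, C->B, D->A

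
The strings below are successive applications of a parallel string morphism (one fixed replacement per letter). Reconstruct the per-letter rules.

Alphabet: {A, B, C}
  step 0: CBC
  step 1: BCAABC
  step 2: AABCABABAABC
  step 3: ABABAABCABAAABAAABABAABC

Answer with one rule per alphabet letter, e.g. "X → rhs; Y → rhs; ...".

A->AB, B->AA, C->BC

  step 2 ⇒ step 3: AABCABABAABC ⇒ AB·AB·AA·BC·AB·AA·AB·AA·AB·AB·AA·BC
    A ↦ AB
    B ↦ AA
    C ↦ BC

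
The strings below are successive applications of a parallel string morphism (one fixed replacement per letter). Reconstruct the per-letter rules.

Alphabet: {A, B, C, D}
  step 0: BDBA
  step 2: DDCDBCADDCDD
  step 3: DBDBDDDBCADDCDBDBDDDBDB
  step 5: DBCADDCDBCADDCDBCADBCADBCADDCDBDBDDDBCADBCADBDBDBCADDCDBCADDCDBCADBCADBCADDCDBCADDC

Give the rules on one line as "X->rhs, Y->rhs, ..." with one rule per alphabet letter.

  step 2 ⇒ step 3: DDCDBCADDCDD ⇒ DB·DB·DD·DB·CA·DD·C·DB·DB·DD·DB·DB
    A ↦ C
    B ↦ CA
    C ↦ DD
    D ↦ DB

A->C, B->CA, C->DD, D->DB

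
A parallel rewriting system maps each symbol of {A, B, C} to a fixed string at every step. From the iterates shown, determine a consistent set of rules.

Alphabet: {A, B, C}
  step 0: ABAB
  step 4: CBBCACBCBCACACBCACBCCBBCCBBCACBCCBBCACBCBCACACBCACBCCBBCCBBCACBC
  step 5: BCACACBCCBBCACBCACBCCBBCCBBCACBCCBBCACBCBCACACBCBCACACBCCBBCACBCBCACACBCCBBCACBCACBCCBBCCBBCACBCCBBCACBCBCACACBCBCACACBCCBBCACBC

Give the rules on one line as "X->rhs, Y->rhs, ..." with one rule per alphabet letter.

A->CB, B->AC, C->BC

  step 4 ⇒ step 5: CBBCACBCBCACACBCACBCCBBCCBBCACBCCBBCACBCBCACACBCACBCCBBCCBBCACBC ⇒ BC·AC·AC·BC·CB·BC·AC·BC·AC·BC·CB·BC·CB·BC·AC·BC·CB·BC·AC·BC·BC·AC·AC·BC·BC·AC·AC·BC·CB·BC·AC·BC·BC·AC·AC·BC·CB·BC·AC·BC·AC·BC·CB·BC·CB·BC·AC·BC·CB·BC·AC·BC·BC·AC·AC·BC·BC·AC·AC·BC·CB·BC·AC·BC
    A ↦ CB
    B ↦ AC
    C ↦ BC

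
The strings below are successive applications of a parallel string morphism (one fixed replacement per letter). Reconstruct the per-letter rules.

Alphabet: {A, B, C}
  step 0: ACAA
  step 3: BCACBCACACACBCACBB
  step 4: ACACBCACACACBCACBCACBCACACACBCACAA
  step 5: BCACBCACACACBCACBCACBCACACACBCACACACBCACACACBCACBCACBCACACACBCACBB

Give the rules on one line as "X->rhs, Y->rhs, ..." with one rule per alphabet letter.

  step 4 ⇒ step 5: ACACBCACACACBCACBCACBCACACACBCACAA ⇒ B·CAC·B·CAC·A·CAC·B·CAC·B·CAC·B·CAC·A·CAC·B·CAC·A·CAC·B·CAC·A·CAC·B·CAC·B·CAC·B·CAC·A·CAC·B·CAC·B·B
    A ↦ B
    B ↦ A
    C ↦ CAC

A->B, B->A, C->CAC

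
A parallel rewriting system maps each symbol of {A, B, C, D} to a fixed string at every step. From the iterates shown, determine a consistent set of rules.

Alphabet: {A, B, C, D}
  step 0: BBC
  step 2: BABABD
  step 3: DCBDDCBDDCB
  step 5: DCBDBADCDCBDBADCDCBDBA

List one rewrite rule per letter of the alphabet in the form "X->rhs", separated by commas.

  step 2 ⇒ step 3: BABABD ⇒ DC·BD·DC·BD·DC·B
    A ↦ BD
    B ↦ DC
    D ↦ B
    C ↦ A  (constrained at step 0)

A->BD, B->DC, C->A, D->B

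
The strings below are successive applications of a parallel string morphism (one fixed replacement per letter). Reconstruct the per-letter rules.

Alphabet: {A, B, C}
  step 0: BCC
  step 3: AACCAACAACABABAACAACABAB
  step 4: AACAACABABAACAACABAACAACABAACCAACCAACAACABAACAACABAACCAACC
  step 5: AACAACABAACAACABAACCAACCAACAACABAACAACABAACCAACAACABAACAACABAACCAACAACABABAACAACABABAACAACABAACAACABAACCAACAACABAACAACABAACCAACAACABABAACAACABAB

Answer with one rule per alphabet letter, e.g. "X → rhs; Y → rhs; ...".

A->AAC, B->C, C->AB

  step 4 ⇒ step 5: AACAACABABAACAACABAACAACABAACCAACCAACAACABAACAACABAACCAACC ⇒ AAC·AAC·AB·AAC·AAC·AB·AAC·C·AAC·C·AAC·AAC·AB·AAC·AAC·AB·AAC·C·AAC·AAC·AB·AAC·AAC·AB·AAC·C·AAC·AAC·AB·AB·AAC·AAC·AB·AB·AAC·AAC·AB·AAC·AAC·AB·AAC·C·AAC·AAC·AB·AAC·AAC·AB·AAC·C·AAC·AAC·AB·AB·AAC·AAC·AB·AB
    A ↦ AAC
    B ↦ C
    C ↦ AB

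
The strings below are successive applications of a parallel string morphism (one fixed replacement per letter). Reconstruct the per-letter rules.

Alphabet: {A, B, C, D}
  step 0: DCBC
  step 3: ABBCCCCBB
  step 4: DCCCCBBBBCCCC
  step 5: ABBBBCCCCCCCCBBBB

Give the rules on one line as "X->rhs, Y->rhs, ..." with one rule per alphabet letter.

A->D, B->CC, C->B, D->A

  step 4 ⇒ step 5: DCCCCBBBBCCCC ⇒ A·B·B·B·B·CC·CC·CC·CC·B·B·B·B
    B ↦ CC
    C ↦ B
    D ↦ A
  step 3 ⇒ step 4: ABBCCCCBB ⇒ D·CC·CC·B·B·B·B·CC·CC
    A ↦ D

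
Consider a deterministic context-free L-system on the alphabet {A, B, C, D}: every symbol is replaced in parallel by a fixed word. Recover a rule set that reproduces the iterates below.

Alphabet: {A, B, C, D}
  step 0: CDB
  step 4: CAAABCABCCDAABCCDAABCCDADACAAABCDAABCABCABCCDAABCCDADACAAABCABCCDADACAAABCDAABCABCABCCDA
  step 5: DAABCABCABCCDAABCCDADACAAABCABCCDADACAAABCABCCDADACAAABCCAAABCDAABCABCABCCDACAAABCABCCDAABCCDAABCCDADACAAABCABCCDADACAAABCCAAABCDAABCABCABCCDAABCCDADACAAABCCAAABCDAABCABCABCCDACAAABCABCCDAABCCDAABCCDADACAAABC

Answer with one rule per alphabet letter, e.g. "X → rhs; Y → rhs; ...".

A->ABC, B->C, C->DA, D->CAA

  step 4 ⇒ step 5: CAAABCABCCDAABCCDAABCCDADACAAABCDAABCABCABCCDAABCCDADACAAABCABCCDADACAAABCDAABCABCABCCDA ⇒ DA·ABC·ABC·ABC·C·DA·ABC·C·DA·DA·CAA·ABC·ABC·C·DA·DA·CAA·ABC·ABC·C·DA·DA·CAA·ABC·CAA·ABC·DA·ABC·ABC·ABC·C·DA·CAA·ABC·ABC·C·DA·ABC·C·DA·ABC·C·DA·DA·CAA·ABC·ABC·C·DA·DA·CAA·ABC·CAA·ABC·DA·ABC·ABC·ABC·C·DA·ABC·C·DA·DA·CAA·ABC·CAA·ABC·DA·ABC·ABC·ABC·C·DA·CAA·ABC·ABC·C·DA·ABC·C·DA·ABC·C·DA·DA·CAA·ABC
    A ↦ ABC
    B ↦ C
    C ↦ DA
    D ↦ CAA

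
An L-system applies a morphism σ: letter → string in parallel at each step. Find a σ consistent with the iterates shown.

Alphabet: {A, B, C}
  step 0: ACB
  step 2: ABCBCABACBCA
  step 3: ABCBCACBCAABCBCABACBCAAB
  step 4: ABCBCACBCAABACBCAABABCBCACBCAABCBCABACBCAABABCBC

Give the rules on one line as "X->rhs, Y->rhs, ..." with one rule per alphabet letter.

A->AB, B->CBC, C->A

  step 3 ⇒ step 4: ABCBCACBCAABCBCABACBCAAB ⇒ AB·CBC·A·CBC·A·AB·A·CBC·A·AB·AB·CBC·A·CBC·A·AB·CBC·AB·A·CBC·A·AB·AB·CBC
    A ↦ AB
    B ↦ CBC
    C ↦ A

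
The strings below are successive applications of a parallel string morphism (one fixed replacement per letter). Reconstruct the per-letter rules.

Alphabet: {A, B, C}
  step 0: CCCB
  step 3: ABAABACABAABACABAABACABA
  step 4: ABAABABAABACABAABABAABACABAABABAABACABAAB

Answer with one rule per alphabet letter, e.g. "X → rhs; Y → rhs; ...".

  step 3 ⇒ step 4: ABAABACABAABACABAABACABA ⇒ AB·A·AB·AB·A·AB·AC·AB·A·AB·AB·A·AB·AC·AB·A·AB·AB·A·AB·AC·AB·A·AB
    A ↦ AB
    B ↦ A
    C ↦ AC

A->AB, B->A, C->AC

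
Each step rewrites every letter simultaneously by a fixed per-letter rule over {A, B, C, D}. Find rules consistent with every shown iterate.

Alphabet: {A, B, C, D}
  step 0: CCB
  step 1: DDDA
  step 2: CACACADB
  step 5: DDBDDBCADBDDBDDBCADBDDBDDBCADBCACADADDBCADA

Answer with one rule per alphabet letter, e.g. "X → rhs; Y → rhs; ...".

  step 1 ⇒ step 2: DDDA ⇒ CA·CA·CA·DB
    A ↦ DB
    D ↦ CA
  step 0 ⇒ step 1: CCB ⇒ D·D·DA
    B ↦ DA
  step 0 ⇒ step 1: CCB ⇒ D·D·DA
    C ↦ D

A->DB, B->DA, C->D, D->CA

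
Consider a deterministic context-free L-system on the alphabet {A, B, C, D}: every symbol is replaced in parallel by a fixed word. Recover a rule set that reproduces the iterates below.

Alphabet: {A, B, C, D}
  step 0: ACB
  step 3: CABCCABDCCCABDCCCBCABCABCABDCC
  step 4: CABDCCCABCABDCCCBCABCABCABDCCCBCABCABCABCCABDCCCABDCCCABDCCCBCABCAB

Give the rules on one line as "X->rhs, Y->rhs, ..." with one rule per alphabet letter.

  step 3 ⇒ step 4: CABCCABDCCCABDCCCBCABCABCABDCC ⇒ CAB·DC·C·CAB·CAB·DC·C·CB·CAB·CAB·CAB·DC·C·CB·CAB·CAB·CAB·C·CAB·DC·C·CAB·DC·C·CAB·DC·C·CB·CAB·CAB
    A ↦ DC
    B ↦ C
    C ↦ CAB
    D ↦ CB

A->DC, B->C, C->CAB, D->CB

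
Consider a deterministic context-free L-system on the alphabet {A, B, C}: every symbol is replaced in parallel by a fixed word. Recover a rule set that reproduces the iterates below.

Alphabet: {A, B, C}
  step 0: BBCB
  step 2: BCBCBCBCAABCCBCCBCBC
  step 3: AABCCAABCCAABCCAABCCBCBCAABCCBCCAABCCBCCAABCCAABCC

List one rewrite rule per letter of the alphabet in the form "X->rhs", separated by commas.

  step 2 ⇒ step 3: BCBCBCBCAABCCBCCBCBC ⇒ AA·BCC·AA·BCC·AA·BCC·AA·BCC·BC·BC·AA·BCC·BCC·AA·BCC·BCC·AA·BCC·AA·BCC
    A ↦ BC
    B ↦ AA
    C ↦ BCC

A->BC, B->AA, C->BCC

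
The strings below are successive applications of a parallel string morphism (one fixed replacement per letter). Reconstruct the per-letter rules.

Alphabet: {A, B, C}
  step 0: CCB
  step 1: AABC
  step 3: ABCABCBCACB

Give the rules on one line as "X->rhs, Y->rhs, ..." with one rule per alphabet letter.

A->CB, B->BC, C->A

  step 0 ⇒ step 1: CCB ⇒ A·A·BC
    B ↦ BC
    C ↦ A
    A ↦ CB  (constrained at step 1)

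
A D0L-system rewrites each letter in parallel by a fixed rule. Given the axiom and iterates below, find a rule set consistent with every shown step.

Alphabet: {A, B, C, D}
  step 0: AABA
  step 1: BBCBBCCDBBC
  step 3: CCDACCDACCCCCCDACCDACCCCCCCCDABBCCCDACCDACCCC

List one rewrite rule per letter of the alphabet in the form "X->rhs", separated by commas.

  step 0 ⇒ step 1: AABA ⇒ BBC·BBC·CD·BBC
    A ↦ BBC
    B ↦ CD
    C ↦ CC  (constrained at step 1)
    D ↦ DA  (constrained at step 1)

A->BBC, B->CD, C->CC, D->DA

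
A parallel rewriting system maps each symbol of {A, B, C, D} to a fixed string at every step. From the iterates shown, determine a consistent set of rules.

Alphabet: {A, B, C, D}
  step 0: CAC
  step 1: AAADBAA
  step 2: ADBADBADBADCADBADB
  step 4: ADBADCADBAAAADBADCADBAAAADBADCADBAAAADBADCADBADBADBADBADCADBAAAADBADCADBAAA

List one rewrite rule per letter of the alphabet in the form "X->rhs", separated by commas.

A->ADB, B->DC, C->AA, D->A

  step 1 ⇒ step 2: AAADBAA ⇒ ADB·ADB·ADB·A·DC·ADB·ADB
    A ↦ ADB
    B ↦ DC
    D ↦ A
  step 0 ⇒ step 1: CAC ⇒ AA·ADB·AA
    C ↦ AA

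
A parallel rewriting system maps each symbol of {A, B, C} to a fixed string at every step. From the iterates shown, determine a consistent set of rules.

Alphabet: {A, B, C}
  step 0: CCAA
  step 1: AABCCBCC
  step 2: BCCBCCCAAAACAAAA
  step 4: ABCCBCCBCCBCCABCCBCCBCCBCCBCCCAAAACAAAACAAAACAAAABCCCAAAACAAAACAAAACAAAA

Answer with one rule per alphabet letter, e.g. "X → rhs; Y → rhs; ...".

A->BCC, B->CAA, C->A

  step 1 ⇒ step 2: AABCCBCC ⇒ BCC·BCC·CAA·A·A·CAA·A·A
    A ↦ BCC
    B ↦ CAA
    C ↦ A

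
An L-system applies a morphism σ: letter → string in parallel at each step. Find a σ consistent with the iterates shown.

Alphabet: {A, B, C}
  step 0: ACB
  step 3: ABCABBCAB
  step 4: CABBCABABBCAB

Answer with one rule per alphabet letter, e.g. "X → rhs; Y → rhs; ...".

  step 3 ⇒ step 4: ABCABBCAB ⇒ C·AB·B·C·AB·AB·B·C·AB
    A ↦ C
    B ↦ AB
    C ↦ B

A->C, B->AB, C->B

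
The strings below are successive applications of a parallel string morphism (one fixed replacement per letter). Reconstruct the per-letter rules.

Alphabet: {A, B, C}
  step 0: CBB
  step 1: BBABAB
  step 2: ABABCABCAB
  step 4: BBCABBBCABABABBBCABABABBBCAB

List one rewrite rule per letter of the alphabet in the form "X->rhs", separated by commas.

A->C, B->AB, C->BB

  step 1 ⇒ step 2: BBABAB ⇒ AB·AB·C·AB·C·AB
    A ↦ C
    B ↦ AB
  step 0 ⇒ step 1: CBB ⇒ BB·AB·AB
    C ↦ BB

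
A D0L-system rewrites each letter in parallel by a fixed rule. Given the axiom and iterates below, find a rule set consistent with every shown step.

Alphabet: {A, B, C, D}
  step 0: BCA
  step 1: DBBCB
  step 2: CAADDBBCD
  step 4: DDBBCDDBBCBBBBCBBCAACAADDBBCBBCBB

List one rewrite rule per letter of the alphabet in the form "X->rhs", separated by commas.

A->B, B->D, C->BBC, D->CAA

  step 1 ⇒ step 2: DBBCB ⇒ CAA·D·D·BBC·D
    B ↦ D
    C ↦ BBC
    D ↦ CAA
  step 0 ⇒ step 1: BCA ⇒ D·BBC·B
    A ↦ B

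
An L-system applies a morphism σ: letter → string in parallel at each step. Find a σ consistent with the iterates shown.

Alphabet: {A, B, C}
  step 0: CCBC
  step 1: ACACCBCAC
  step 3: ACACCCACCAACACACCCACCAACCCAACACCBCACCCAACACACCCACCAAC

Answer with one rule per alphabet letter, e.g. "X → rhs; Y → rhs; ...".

  step 0 ⇒ step 1: CCBC ⇒ AC·AC·CBC·AC
    B ↦ CBC
    C ↦ AC
    A ↦ CCA  (constrained at step 1)

A->CCA, B->CBC, C->AC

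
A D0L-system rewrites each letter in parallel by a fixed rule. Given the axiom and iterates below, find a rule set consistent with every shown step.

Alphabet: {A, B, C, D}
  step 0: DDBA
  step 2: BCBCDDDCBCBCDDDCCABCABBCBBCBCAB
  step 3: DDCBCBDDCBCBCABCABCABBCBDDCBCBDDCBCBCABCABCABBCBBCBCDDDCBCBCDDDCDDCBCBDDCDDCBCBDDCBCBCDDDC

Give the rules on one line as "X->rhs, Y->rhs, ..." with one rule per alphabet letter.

A->CD, B->DDC, C->BCB, D->CAB

  step 2 ⇒ step 3: BCBCDDDCBCBCDDDCCABCABBCBBCBCAB ⇒ DDC·BCB·DDC·BCB·CAB·CAB·CAB·BCB·DDC·BCB·DDC·BCB·CAB·CAB·CAB·BCB·BCB·CD·DDC·BCB·CD·DDC·DDC·BCB·DDC·DDC·BCB·DDC·BCB·CD·DDC
    A ↦ CD
    B ↦ DDC
    C ↦ BCB
    D ↦ CAB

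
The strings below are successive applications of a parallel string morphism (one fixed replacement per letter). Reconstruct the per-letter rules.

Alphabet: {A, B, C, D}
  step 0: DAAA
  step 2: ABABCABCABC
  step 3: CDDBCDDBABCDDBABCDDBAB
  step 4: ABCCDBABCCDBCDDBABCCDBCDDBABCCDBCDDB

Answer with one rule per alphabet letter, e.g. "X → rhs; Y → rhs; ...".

A->CD, B->DB, C->AB, D->C

  step 3 ⇒ step 4: CDDBCDDBABCDDBABCDDBAB ⇒ AB·C·C·DB·AB·C·C·DB·CD·DB·AB·C·C·DB·CD·DB·AB·C·C·DB·CD·DB
    A ↦ CD
    B ↦ DB
    C ↦ AB
    D ↦ C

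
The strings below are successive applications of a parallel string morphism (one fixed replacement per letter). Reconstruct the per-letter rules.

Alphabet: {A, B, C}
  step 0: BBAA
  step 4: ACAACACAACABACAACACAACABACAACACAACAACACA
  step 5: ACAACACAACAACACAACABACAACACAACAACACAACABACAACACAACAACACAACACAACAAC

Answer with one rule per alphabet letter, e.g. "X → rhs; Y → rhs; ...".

  step 4 ⇒ step 5: ACAACACAACABACAACACAACABACAACACAACAACACA ⇒ AC·A·AC·AC·A·AC·A·AC·AC·A·AC·AB·AC·A·AC·AC·A·AC·A·AC·AC·A·AC·AB·AC·A·AC·AC·A·AC·A·AC·AC·A·AC·AC·A·AC·A·AC
    A ↦ AC
    B ↦ AB
    C ↦ A

A->AC, B->AB, C->A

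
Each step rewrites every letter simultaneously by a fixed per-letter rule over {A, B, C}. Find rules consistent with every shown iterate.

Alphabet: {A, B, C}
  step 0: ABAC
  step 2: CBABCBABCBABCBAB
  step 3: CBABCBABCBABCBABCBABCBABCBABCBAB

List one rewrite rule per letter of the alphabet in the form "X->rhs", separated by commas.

A->CB, B->AB, C->CB

  step 2 ⇒ step 3: CBABCBABCBABCBAB ⇒ CB·AB·CB·AB·CB·AB·CB·AB·CB·AB·CB·AB·CB·AB·CB·AB
    A ↦ CB
    B ↦ AB
    C ↦ CB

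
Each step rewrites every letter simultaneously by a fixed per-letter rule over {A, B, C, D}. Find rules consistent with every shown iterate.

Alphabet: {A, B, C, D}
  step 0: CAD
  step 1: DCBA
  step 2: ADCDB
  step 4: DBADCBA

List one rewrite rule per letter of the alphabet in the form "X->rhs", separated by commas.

A->B, B->D, C->DC, D->A

  step 1 ⇒ step 2: DCBA ⇒ A·DC·D·B
    A ↦ B
    B ↦ D
    C ↦ DC
    D ↦ A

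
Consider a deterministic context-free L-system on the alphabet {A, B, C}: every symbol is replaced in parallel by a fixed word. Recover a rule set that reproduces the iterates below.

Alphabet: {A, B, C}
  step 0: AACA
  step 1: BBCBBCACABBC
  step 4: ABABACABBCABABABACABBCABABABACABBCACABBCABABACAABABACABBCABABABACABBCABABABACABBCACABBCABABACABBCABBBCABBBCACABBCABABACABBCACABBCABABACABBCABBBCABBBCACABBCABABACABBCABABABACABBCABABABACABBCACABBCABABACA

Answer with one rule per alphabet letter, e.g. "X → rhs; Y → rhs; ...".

A->BBC, B->AB, C->ACA

  step 0 ⇒ step 1: AACA ⇒ BBC·BBC·ACA·BBC
    A ↦ BBC
    C ↦ ACA
    B ↦ AB  (constrained at step 1)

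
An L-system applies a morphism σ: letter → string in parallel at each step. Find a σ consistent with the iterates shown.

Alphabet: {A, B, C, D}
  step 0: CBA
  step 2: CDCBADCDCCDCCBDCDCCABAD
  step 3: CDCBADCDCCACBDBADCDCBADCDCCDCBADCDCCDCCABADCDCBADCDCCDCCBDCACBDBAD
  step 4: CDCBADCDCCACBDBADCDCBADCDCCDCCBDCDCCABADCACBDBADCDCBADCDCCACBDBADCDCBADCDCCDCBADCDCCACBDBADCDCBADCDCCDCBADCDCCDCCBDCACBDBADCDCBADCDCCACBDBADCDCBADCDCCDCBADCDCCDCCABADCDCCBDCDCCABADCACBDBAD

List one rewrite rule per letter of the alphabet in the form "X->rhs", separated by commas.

A->CBD, B->CA, C->CDC, D->BAD

  step 3 ⇒ step 4: CDCBADCDCCACBDBADCDCBADCDCCDCBADCDCCDCCABADCDCBADCDCCDCCBDCACBDBAD ⇒ CDC·BAD·CDC·CA·CBD·BAD·CDC·BAD·CDC·CDC·CBD·CDC·CA·BAD·CA·CBD·BAD·CDC·BAD·CDC·CA·CBD·BAD·CDC·BAD·CDC·CDC·BAD·CDC·CA·CBD·BAD·CDC·BAD·CDC·CDC·BAD·CDC·CDC·CBD·CA·CBD·BAD·CDC·BAD·CDC·CA·CBD·BAD·CDC·BAD·CDC·CDC·BAD·CDC·CDC·CA·BAD·CDC·CBD·CDC·CA·BAD·CA·CBD·BAD
    A ↦ CBD
    B ↦ CA
    C ↦ CDC
    D ↦ BAD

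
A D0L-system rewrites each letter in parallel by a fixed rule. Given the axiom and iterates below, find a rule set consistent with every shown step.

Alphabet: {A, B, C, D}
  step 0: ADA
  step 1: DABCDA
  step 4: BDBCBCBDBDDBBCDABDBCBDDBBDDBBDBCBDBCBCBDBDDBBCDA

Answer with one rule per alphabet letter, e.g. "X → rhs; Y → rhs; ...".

A->DA, B->BD, C->DB, D->BC

  step 0 ⇒ step 1: ADA ⇒ DA·BC·DA
    A ↦ DA
    D ↦ BC
    B ↦ BD  (constrained at step 1)
    C ↦ DB  (constrained at step 1)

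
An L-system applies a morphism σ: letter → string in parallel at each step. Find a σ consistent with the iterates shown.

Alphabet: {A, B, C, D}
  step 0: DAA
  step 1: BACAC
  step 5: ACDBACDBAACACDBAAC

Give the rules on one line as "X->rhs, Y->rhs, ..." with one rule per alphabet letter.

A->AC, B->A, C->D, D->B

  step 0 ⇒ step 1: DAA ⇒ B·AC·AC
    A ↦ AC
    D ↦ B
    B ↦ A  (constrained at step 1)
    C ↦ D  (constrained at step 1)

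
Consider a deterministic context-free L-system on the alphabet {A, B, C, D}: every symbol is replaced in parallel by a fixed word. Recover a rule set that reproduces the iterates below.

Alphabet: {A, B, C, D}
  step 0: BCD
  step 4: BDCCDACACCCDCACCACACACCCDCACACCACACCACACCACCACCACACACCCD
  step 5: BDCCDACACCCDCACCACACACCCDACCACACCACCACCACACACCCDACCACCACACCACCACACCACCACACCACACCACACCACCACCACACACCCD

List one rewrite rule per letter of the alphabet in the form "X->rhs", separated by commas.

A->C, B->BD, C->AC, D->CCD

  step 4 ⇒ step 5: BDCCDACACCCDCACCACACACCCDCACACCACACCACACCACCACCACACACCCD ⇒ BD·CCD·AC·AC·CCD·C·AC·C·AC·AC·AC·CCD·AC·C·AC·AC·C·AC·C·AC·C·AC·AC·AC·CCD·AC·C·AC·C·AC·AC·C·AC·C·AC·AC·C·AC·C·AC·AC·C·AC·AC·C·AC·AC·C·AC·C·AC·C·AC·AC·AC·CCD
    A ↦ C
    B ↦ BD
    C ↦ AC
    D ↦ CCD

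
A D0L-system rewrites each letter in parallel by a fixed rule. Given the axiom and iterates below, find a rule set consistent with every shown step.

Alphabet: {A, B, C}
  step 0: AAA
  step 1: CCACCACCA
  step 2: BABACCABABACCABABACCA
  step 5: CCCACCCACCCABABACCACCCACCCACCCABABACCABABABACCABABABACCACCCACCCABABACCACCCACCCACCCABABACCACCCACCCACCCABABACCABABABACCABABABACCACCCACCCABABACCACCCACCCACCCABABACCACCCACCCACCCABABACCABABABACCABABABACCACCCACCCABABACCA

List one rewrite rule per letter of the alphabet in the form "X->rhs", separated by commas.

A->CCA, B->C, C->BA

  step 1 ⇒ step 2: CCACCACCA ⇒ BA·BA·CCA·BA·BA·CCA·BA·BA·CCA
    A ↦ CCA
    C ↦ BA
    B ↦ C  (constrained at step 2)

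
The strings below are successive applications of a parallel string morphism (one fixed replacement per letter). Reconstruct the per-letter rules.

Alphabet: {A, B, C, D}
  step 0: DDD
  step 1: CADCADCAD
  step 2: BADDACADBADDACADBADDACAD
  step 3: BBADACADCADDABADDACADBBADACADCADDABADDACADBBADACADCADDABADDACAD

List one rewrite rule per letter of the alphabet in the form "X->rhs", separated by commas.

A->DA, B->BBA, C->BAD, D->CAD

  step 2 ⇒ step 3: BADDACADBADDACADBADDACAD ⇒ BBA·DA·CAD·CAD·DA·BAD·DA·CAD·BBA·DA·CAD·CAD·DA·BAD·DA·CAD·BBA·DA·CAD·CAD·DA·BAD·DA·CAD
    A ↦ DA
    B ↦ BBA
    C ↦ BAD
    D ↦ CAD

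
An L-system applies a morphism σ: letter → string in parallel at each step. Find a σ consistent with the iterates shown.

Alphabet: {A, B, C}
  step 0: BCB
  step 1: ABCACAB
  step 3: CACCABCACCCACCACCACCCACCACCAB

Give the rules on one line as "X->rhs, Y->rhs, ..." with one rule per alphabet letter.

A->C, B->AB, C->CAC

  step 0 ⇒ step 1: BCB ⇒ AB·CAC·AB
    B ↦ AB
    C ↦ CAC
    A ↦ C  (constrained at step 1)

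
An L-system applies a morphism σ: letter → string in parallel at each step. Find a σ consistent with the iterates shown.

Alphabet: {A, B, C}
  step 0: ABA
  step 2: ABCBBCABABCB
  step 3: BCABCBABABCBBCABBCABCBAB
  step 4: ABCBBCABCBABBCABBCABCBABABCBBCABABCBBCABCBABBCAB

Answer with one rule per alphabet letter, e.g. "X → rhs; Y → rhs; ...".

  step 3 ⇒ step 4: BCABCBABABCBBCABBCABCBAB ⇒ AB·CB·BC·AB·CB·AB·BC·AB·BC·AB·CB·AB·AB·CB·BC·AB·AB·CB·BC·AB·CB·AB·BC·AB
    A ↦ BC
    B ↦ AB
    C ↦ CB

A->BC, B->AB, C->CB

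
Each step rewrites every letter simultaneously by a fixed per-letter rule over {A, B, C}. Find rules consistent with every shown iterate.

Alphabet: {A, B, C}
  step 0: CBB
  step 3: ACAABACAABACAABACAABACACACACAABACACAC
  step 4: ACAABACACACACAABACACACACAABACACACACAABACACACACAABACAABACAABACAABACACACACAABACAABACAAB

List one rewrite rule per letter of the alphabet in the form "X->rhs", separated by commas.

A->AC, B->AC, C->AAB

  step 3 ⇒ step 4: ACAABACAABACAABACAABACACACACAABACACAC ⇒ AC·AAB·AC·AC·AC·AC·AAB·AC·AC·AC·AC·AAB·AC·AC·AC·AC·AAB·AC·AC·AC·AC·AAB·AC·AAB·AC·AAB·AC·AAB·AC·AC·AC·AC·AAB·AC·AAB·AC·AAB
    A ↦ AC
    B ↦ AC
    C ↦ AAB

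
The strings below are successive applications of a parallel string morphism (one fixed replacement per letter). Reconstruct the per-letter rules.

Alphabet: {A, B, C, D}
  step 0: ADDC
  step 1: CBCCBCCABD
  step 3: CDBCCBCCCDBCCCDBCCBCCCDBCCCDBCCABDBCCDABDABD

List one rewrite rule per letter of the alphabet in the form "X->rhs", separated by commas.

  step 0 ⇒ step 1: ADDC ⇒ C·BCC·BCC·ABD
    A ↦ C
    C ↦ ABD
    D ↦ BCC
    B ↦ D  (constrained at step 1)

A->C, B->D, C->ABD, D->BCC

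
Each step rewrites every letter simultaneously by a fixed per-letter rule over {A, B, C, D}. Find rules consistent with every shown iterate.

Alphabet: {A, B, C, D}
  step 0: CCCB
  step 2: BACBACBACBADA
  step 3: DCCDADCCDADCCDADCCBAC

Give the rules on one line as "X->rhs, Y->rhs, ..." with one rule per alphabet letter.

A->C, B->DC, C->DA, D->BA

  step 2 ⇒ step 3: BACBACBACBADA ⇒ DC·C·DA·DC·C·DA·DC·C·DA·DC·C·BA·C
    A ↦ C
    B ↦ DC
    C ↦ DA
    D ↦ BA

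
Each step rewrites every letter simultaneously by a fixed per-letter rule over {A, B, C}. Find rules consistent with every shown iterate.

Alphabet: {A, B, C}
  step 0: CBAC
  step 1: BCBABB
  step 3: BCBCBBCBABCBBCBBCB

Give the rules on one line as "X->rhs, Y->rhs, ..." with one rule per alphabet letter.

A->AB, B->CB, C->B

  step 0 ⇒ step 1: CBAC ⇒ B·CB·AB·B
    A ↦ AB
    B ↦ CB
    C ↦ B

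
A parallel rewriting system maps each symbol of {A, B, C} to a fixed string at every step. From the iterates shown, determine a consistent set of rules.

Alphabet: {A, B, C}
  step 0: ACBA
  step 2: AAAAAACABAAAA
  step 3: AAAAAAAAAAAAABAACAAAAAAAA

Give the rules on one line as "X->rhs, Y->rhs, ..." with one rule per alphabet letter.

A->AA, B->C, C->AB

  step 2 ⇒ step 3: AAAAAACABAAAA ⇒ AA·AA·AA·AA·AA·AA·AB·AA·C·AA·AA·AA·AA
    A ↦ AA
    B ↦ C
    C ↦ AB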